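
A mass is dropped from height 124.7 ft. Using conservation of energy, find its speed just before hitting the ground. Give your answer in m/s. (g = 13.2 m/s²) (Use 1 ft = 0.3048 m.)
Convert to SI: h = 38.0086 m
mgh = ½mv² ⇒ v = √(2gh) = √(2·13.2·38.0086) = 31.68 m/s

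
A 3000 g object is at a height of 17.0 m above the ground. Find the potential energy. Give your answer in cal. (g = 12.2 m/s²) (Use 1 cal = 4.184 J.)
Convert to SI: m = 3.0 kg, h = 17.0 m
PE = mgh = (3.0)(12.2)(17.0) = 622.2 J = 148.7 cal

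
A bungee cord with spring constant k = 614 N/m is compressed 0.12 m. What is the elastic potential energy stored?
PE = ½kx² = ½(614)(0.12)² = 4.421 J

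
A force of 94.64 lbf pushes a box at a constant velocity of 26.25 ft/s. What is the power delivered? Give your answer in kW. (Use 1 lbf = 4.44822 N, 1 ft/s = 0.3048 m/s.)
Convert to SI: F = 420.98 N, v = 8.001 m/s
P = Fv = (420.98)(8.001) = 3368.26 W = 3.368 kW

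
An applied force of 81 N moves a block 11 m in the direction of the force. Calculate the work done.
W = F·d = (81)(11) = 891.0 J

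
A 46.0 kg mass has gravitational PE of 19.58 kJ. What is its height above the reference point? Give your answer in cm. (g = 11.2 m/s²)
Convert to SI: m = 46.0 kg, PE = 19580.0 J
h = PE/(mg) = 19580.0/(46.0·11.2) = 38.0047 m = 3800 cm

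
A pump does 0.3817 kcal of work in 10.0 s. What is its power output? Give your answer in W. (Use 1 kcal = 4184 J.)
Convert to SI: W = 1597.03 J, t = 10.0 s
P = W/t = 1597.03/10.0 = 159.7 W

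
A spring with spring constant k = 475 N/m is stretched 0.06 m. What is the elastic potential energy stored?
PE = ½kx² = ½(475)(0.06)² = 0.855 J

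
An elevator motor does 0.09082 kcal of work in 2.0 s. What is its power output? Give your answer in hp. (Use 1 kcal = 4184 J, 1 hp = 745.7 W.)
Convert to SI: W = 379.991 J, t = 2.0 s
P = W/t = 379.991/2.0 = 189.995 W = 0.2548 hp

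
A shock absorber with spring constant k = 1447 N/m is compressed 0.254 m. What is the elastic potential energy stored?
PE = ½kx² = ½(1447)(0.254)² = 46.68 J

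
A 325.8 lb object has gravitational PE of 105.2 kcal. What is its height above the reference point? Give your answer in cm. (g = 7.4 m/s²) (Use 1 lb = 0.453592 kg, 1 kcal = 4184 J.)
Convert to SI: m = 147.78 kg, PE = 440157 J
h = PE/(mg) = 440157/(147.78·7.4) = 402.494 m = 40250 cm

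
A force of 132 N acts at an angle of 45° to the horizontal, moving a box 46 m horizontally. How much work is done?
W = F·d·cosθ = (132)(46)cos(45°) = 4294 J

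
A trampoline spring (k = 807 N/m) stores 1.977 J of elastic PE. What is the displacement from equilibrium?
x = √(2·PE/k) = √(2·1.977/807) = 0.07 m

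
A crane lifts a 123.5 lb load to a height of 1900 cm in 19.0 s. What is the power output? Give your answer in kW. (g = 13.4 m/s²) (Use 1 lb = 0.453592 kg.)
Convert to SI: m = 56.0186 kg, h = 19.0 m, t = 19.0 s
P = mgh/t = (56.0186)(13.4)(19.0)/19.0 = 750.649 W = 0.7506 kW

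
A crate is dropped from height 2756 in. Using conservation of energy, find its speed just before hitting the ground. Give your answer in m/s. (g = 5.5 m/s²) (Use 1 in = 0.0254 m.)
Convert to SI: h = 70.0024 m
mgh = ½mv² ⇒ v = √(2gh) = √(2·5.5·70.0024) = 27.75 m/s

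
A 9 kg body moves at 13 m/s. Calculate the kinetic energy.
KE = ½mv² = ½(9)(13)² = 760.5 J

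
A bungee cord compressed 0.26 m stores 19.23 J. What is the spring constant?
k = 2·PE/x² = 2·19.23/(0.26)² = 568.9 N/m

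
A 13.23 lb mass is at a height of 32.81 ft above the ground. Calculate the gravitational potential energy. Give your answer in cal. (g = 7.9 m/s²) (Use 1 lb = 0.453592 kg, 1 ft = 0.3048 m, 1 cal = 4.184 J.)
Convert to SI: m = 6.00102 kg, h = 10.0005 m
PE = mgh = (6.00102)(7.9)(10.0005) = 474.104 J = 113.3 cal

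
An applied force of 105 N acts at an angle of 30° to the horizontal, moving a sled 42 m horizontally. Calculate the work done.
W = F·d·cosθ = (105)(42)cos(30°) = 3819 J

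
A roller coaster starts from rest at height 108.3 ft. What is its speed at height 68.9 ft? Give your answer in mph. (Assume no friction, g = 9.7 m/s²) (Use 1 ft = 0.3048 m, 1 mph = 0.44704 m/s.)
Convert to SI: h₁−h₂ = 12.0091 m
mgh₁ = mgh₂ + ½mv² ⇒ v = √(2g(h₁−h₂)) = √(2·9.7·12.0091) = 15.2636 m/s = 34.14 mph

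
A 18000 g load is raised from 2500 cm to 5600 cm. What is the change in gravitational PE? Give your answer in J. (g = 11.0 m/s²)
Convert to SI: m = 18.0 kg, Δh = 31.0 m
ΔPE = mgΔh = (18.0)(11.0)(31.0) = 6138 J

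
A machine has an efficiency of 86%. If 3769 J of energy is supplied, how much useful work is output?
W_out = η·W_in = 0.86·3769 = 3241.34 J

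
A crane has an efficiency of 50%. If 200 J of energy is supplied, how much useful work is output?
W_out = η·W_in = 0.5·200 = 100.0 J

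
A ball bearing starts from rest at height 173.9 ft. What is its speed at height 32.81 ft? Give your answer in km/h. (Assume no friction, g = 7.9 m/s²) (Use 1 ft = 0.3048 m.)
Convert to SI: h₁−h₂ = 43.0042 m
mgh₁ = mgh₂ + ½mv² ⇒ v = √(2g(h₁−h₂)) = √(2·7.9·43.0042) = 26.0666 m/s = 93.84 km/h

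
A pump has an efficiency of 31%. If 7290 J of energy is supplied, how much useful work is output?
W_out = η·W_in = 0.31·7290 = 2259.9 J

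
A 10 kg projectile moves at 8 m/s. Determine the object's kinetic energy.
KE = ½mv² = ½(10)(8)² = 320.0 J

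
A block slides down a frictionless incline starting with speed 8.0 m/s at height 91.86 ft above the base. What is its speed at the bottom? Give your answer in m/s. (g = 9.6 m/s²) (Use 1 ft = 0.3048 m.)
Convert to SI: v₀ = 8.0 m/s, h = 27.9989 m
½mv₀² + mgh = ½mv² ⇒ v = √(v₀² + 2gh) = √(8.0² + 2·9.6·27.9989) = 24.53 m/s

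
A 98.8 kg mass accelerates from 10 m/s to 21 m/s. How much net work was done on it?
W = ΔKE = ½m(v₂² − v₁²) = ½(98.8)(21² − 10²) = 16845.4 J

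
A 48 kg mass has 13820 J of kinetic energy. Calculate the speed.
v = √(2·KE/m) = √(2·13820/48) = 24.0 m/s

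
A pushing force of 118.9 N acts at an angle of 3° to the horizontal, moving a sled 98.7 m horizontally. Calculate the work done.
W = F·d·cosθ = (118.9)(98.7)cos(3°) = 11720 J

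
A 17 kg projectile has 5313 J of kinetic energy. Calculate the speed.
v = √(2·KE/m) = √(2·5313/17) = 25.0 m/s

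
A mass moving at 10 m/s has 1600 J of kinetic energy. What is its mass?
m = 2·KE/v² = 2·1600/(10)² = 32.0 kg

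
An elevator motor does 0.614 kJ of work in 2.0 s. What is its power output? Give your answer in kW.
Convert to SI: W = 614.0 J, t = 2.0 s
P = W/t = 614.0/2.0 = 307.0 W = 0.307 kW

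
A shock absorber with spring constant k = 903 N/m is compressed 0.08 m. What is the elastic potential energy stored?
PE = ½kx² = ½(903)(0.08)² = 2.89 J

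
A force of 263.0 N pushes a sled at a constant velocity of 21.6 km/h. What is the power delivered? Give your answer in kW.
Convert to SI: F = 263.0 N, v = 6.0 m/s
P = Fv = (263.0)(6.0) = 1578.0 W = 1.578 kW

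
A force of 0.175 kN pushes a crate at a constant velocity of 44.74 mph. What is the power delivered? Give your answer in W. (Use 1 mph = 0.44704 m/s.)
Convert to SI: F = 175.0 N, v = 20.0006 m/s
P = Fv = (175.0)(20.0006) = 3500 W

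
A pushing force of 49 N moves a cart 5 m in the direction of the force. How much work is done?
W = F·d = (49)(5) = 245.0 J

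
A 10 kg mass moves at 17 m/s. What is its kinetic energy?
KE = ½mv² = ½(10)(17)² = 1445.0 J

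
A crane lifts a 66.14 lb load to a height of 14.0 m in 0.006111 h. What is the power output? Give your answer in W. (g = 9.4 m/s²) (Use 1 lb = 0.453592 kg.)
Convert to SI: m = 30.0006 kg, h = 14.0 m, t = 21.9996 s
P = mgh/t = (30.0006)(9.4)(14.0)/21.9996 = 179.5 W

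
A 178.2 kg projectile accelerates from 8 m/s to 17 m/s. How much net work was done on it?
W = ΔKE = ½m(v₂² − v₁²) = ½(178.2)(17² − 8²) = 20047.5 J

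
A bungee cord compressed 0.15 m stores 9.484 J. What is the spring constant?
k = 2·PE/x² = 2·9.484/(0.15)² = 843.0 N/m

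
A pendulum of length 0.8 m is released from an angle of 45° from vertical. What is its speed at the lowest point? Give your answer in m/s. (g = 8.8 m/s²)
h = L(1 − cosθ) = 0.8(1 − cos45°) = 0.234315 m
v = √(2gh) = √(2·8.8·0.234315) = 2.031 m/s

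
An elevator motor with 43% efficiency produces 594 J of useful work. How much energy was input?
W_in = W_out/η = 594/0.43 = 1381 J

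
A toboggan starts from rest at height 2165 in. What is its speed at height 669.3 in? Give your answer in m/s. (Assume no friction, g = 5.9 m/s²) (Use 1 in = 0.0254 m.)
Convert to SI: h₁−h₂ = 37.9908 m
mgh₁ = mgh₂ + ½mv² ⇒ v = √(2g(h₁−h₂)) = √(2·5.9·37.9908) = 21.17 m/s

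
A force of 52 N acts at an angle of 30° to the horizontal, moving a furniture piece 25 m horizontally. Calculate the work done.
W = F·d·cosθ = (52)(25)cos(30°) = 1126 J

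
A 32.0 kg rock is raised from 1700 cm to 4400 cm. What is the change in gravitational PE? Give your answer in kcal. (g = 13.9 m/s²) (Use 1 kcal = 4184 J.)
Convert to SI: m = 32.0 kg, Δh = 27.0 m
ΔPE = mgΔh = (32.0)(13.9)(27.0) = 12009.6 J = 2.87 kcal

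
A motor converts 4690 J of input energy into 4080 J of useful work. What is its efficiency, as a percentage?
η = W_out/W_in = 4080/4690 = 86.99%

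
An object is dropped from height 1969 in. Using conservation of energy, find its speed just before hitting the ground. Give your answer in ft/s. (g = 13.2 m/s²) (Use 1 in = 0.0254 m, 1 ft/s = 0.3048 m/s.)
Convert to SI: h = 50.0126 m
mgh = ½mv² ⇒ v = √(2gh) = √(2·13.2·50.0126) = 36.3364 m/s = 119.2 ft/s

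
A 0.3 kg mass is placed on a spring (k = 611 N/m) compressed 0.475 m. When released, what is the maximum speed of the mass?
½kx² = ½mv² ⇒ v = x√(k/m) = (0.475)√(611/0.3) = 21.44 m/s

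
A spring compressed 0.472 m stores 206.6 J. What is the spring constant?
k = 2·PE/x² = 2·206.6/(0.472)² = 1855 N/m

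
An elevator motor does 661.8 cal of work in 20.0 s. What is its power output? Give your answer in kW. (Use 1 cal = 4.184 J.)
Convert to SI: W = 2768.97 J, t = 20.0 s
P = W/t = 2768.97/20.0 = 138.449 W = 0.1384 kW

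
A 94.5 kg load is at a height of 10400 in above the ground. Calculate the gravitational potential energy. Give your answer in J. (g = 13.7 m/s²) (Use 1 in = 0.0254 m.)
Convert to SI: m = 94.5 kg, h = 264.16 m
PE = mgh = (94.5)(13.7)(264.16) = 342000 J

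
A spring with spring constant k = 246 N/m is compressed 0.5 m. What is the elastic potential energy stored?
PE = ½kx² = ½(246)(0.5)² = 30.75 J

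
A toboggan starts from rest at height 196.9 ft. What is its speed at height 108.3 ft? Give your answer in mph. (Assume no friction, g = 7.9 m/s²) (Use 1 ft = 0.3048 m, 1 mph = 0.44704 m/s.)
Convert to SI: h₁−h₂ = 27.0053 m
mgh₁ = mgh₂ + ½mv² ⇒ v = √(2g(h₁−h₂)) = √(2·7.9·27.0053) = 20.6563 m/s = 46.21 mph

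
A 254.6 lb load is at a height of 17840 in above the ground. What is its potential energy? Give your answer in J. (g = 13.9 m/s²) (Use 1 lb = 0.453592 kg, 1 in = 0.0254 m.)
Convert to SI: m = 115.485 kg, h = 453.136 m
PE = mgh = (115.485)(13.9)(453.136) = 727400 J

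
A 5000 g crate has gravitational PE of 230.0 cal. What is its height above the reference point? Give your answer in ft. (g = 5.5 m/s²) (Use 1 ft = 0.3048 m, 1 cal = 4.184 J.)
Convert to SI: m = 5.0 kg, PE = 962.32 J
h = PE/(mg) = 962.32/(5.0·5.5) = 34.9935 m = 114.8 ft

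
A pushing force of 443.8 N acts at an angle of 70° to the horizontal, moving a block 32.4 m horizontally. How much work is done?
W = F·d·cosθ = (443.8)(32.4)cos(70°) = 4918 J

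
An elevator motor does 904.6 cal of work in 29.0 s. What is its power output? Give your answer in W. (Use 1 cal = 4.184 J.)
Convert to SI: W = 3784.85 J, t = 29.0 s
P = W/t = 3784.85/29.0 = 130.5 W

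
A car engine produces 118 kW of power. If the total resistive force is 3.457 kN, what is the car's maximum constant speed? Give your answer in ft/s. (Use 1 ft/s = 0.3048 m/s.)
Convert to SI: F = 3457.0 N
P = Fv ⇒ v = P/F = 118000 W/3457.0 N = 34.1336 m/s = 112.0 ft/s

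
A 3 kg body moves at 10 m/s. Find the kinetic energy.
KE = ½mv² = ½(3)(10)² = 150.0 J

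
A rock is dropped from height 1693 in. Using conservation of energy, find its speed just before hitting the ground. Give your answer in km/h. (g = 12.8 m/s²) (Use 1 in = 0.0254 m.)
Convert to SI: h = 43.0022 m
mgh = ½mv² ⇒ v = √(2gh) = √(2·12.8·43.0022) = 33.1792 m/s = 119.4 km/h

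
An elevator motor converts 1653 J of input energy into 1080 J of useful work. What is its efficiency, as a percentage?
η = W_out/W_in = 1080/1653 = 65.34%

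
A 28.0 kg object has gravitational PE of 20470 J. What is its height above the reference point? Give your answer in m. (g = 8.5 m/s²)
h = PE/(mg) = 20470.0/(28.0·8.5) = 86.01 m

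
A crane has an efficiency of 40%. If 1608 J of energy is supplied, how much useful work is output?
W_out = η·W_in = 0.4·1608 = 643.2 J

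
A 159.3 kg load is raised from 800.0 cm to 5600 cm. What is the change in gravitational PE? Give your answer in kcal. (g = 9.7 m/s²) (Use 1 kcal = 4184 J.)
Convert to SI: m = 159.3 kg, Δh = 48.0 m
ΔPE = mgΔh = (159.3)(9.7)(48.0) = 74170.1 J = 17.73 kcal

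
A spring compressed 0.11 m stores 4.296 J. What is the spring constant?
k = 2·PE/x² = 2·4.296/(0.11)² = 710.1 N/m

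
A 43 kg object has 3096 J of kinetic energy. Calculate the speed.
v = √(2·KE/m) = √(2·3096/43) = 12.0 m/s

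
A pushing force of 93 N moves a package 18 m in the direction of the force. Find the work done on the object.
W = F·d = (93)(18) = 1674 J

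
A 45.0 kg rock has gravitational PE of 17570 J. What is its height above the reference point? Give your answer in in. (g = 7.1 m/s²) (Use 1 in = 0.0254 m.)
h = PE/(mg) = 17570.0/(45.0·7.1) = 54.9922 m = 2165 in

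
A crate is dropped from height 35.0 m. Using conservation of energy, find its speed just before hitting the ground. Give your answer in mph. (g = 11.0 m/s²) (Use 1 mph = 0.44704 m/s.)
mgh = ½mv² ⇒ v = √(2gh) = √(2·11.0·35.0) = 27.7489 m/s = 62.07 mph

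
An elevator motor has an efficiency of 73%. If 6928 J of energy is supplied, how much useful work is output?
W_out = η·W_in = 0.73·6928 = 5057.44 J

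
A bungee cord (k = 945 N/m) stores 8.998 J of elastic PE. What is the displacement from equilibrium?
x = √(2·PE/k) = √(2·8.998/945) = 0.138 m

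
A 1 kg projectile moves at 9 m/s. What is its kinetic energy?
KE = ½mv² = ½(1)(9)² = 40.5 J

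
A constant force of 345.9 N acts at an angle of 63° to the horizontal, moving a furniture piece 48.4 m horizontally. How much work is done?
W = F·d·cosθ = (345.9)(48.4)cos(63°) = 7601 J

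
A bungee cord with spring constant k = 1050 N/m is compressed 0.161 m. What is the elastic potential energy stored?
PE = ½kx² = ½(1050)(0.161)² = 13.61 J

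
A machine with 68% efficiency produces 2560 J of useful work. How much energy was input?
W_in = W_out/η = 2560/0.68 = 3765 J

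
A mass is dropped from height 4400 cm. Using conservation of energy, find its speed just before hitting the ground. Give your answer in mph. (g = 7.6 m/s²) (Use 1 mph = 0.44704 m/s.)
Convert to SI: h = 44.0 m
mgh = ½mv² ⇒ v = √(2gh) = √(2·7.6·44.0) = 25.8612 m/s = 57.85 mph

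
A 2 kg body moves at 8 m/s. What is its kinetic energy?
KE = ½mv² = ½(2)(8)² = 64.0 J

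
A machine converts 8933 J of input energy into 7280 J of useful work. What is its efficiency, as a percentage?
η = W_out/W_in = 7280/8933 = 81.5%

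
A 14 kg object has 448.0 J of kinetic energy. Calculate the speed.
v = √(2·KE/m) = √(2·448.0/14) = 8.0 m/s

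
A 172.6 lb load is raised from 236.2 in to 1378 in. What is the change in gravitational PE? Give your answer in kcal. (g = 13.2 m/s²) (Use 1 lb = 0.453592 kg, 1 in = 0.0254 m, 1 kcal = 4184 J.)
Convert to SI: m = 78.29 kg, Δh = 29.0017 m
ΔPE = mgΔh = (78.29)(13.2)(29.0017) = 29971.2 J = 7.163 kcal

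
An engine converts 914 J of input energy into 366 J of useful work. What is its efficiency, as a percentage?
η = W_out/W_in = 366/914 = 40.04%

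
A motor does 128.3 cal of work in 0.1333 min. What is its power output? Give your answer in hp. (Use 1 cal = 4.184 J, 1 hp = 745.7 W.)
Convert to SI: W = 536.807 J, t = 7.998 s
P = W/t = 536.807/7.998 = 67.1177 W = 0.09001 hp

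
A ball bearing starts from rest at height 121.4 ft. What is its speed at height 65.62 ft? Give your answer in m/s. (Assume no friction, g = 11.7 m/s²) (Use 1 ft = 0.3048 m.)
Convert to SI: h₁−h₂ = 17.0017 m
mgh₁ = mgh₂ + ½mv² ⇒ v = √(2g(h₁−h₂)) = √(2·11.7·17.0017) = 19.95 m/s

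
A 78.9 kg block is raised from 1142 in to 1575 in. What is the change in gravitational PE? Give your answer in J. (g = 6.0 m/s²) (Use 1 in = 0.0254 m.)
Convert to SI: m = 78.9 kg, Δh = 10.9982 m
ΔPE = mgΔh = (78.9)(6.0)(10.9982) = 5207 J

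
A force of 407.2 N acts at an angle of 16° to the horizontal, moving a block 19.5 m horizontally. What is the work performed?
W = F·d·cosθ = (407.2)(19.5)cos(16°) = 7633 J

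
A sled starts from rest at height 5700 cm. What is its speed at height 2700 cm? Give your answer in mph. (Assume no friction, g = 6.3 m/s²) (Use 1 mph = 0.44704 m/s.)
Convert to SI: h₁−h₂ = 30.0 m
mgh₁ = mgh₂ + ½mv² ⇒ v = √(2g(h₁−h₂)) = √(2·6.3·30.0) = 19.4422 m/s = 43.49 mph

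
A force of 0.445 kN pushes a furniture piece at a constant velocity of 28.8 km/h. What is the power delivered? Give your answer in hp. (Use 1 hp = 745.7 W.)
Convert to SI: F = 445.0 N, v = 8.0 m/s
P = Fv = (445.0)(8.0) = 3560.0 W = 4.774 hp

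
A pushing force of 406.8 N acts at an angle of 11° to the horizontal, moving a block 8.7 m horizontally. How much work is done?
W = F·d·cosθ = (406.8)(8.7)cos(11°) = 3474 J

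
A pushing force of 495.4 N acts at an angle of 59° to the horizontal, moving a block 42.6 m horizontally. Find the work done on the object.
W = F·d·cosθ = (495.4)(42.6)cos(59°) = 10870 J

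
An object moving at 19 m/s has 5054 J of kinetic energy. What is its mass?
m = 2·KE/v² = 2·5054/(19)² = 28.0 kg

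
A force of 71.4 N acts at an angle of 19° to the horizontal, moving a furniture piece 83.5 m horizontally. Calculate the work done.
W = F·d·cosθ = (71.4)(83.5)cos(19°) = 5637 J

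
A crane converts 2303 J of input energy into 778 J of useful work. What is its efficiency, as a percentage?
η = W_out/W_in = 778/2303 = 33.78%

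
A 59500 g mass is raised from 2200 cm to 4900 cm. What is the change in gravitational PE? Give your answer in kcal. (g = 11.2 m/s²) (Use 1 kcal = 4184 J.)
Convert to SI: m = 59.5 kg, Δh = 27.0 m
ΔPE = mgΔh = (59.5)(11.2)(27.0) = 17992.8 J = 4.3 kcal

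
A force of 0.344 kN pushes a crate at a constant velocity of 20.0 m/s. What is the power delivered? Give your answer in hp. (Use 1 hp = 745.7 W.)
Convert to SI: F = 344.0 N, v = 20.0 m/s
P = Fv = (344.0)(20.0) = 6880.0 W = 9.226 hp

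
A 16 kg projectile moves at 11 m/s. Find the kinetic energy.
KE = ½mv² = ½(16)(11)² = 968.0 J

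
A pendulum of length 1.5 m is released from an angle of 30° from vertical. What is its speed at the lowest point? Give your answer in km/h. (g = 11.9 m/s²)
h = L(1 − cosθ) = 1.5(1 − cos30°) = 0.200962 m
v = √(2gh) = √(2·11.9·0.200962) = 2.18698 m/s = 7.873 km/h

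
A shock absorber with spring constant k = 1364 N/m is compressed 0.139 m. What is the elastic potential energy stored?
PE = ½kx² = ½(1364)(0.139)² = 13.18 J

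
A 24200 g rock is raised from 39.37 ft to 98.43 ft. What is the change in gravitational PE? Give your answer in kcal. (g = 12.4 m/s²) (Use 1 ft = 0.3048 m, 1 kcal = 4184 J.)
Convert to SI: m = 24.2 kg, Δh = 18.0015 m
ΔPE = mgΔh = (24.2)(12.4)(18.0015) = 5401.89 J = 1.291 kcal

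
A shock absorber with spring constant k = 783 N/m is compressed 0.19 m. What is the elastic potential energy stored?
PE = ½kx² = ½(783)(0.19)² = 14.13 J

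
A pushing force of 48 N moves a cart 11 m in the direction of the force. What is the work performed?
W = F·d = (48)(11) = 528.0 J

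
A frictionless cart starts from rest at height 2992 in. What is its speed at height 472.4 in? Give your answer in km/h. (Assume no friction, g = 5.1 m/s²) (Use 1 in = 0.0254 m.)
Convert to SI: h₁−h₂ = 63.9978 m
mgh₁ = mgh₂ + ½mv² ⇒ v = √(2g(h₁−h₂)) = √(2·5.1·63.9978) = 25.5495 m/s = 91.98 km/h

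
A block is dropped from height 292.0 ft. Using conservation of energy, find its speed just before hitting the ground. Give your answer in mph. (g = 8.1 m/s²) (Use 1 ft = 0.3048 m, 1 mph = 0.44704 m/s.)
Convert to SI: h = 89.0016 m
mgh = ½mv² ⇒ v = √(2gh) = √(2·8.1·89.0016) = 37.9714 m/s = 84.94 mph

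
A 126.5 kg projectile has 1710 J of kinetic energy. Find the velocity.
v = √(2·KE/m) = √(2·1710/126.5) = 5.2 m/s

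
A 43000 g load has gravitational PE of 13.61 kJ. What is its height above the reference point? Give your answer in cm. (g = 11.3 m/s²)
Convert to SI: m = 43.0 kg, PE = 13610.0 J
h = PE/(mg) = 13610.0/(43.0·11.3) = 28.0099 m = 2801 cm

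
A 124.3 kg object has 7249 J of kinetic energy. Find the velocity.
v = √(2·KE/m) = √(2·7249/124.3) = 10.8 m/s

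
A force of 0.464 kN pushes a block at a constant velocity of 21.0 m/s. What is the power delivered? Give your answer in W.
Convert to SI: F = 464.0 N, v = 21.0 m/s
P = Fv = (464.0)(21.0) = 9744 W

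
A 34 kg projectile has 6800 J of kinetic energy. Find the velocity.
v = √(2·KE/m) = √(2·6800/34) = 20.0 m/s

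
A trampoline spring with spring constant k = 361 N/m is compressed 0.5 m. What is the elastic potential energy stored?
PE = ½kx² = ½(361)(0.5)² = 45.13 J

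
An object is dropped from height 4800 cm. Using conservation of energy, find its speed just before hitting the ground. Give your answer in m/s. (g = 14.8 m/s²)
Convert to SI: h = 48.0 m
mgh = ½mv² ⇒ v = √(2gh) = √(2·14.8·48.0) = 37.69 m/s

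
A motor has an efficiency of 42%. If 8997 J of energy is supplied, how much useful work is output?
W_out = η·W_in = 0.42·8997 = 3778.74 J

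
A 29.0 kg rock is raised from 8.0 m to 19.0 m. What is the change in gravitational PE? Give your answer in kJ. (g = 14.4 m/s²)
ΔPE = mgΔh = (29.0)(14.4)(11.0) = 4593.6 J = 4.594 kJ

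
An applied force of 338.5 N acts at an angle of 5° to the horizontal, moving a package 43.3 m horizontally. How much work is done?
W = F·d·cosθ = (338.5)(43.3)cos(5°) = 14600 J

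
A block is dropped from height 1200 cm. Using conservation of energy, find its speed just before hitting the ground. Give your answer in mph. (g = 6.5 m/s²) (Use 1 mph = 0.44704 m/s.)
Convert to SI: h = 12.0 m
mgh = ½mv² ⇒ v = √(2gh) = √(2·6.5·12.0) = 12.49 m/s = 27.94 mph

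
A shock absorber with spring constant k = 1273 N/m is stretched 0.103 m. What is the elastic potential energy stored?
PE = ½kx² = ½(1273)(0.103)² = 6.753 J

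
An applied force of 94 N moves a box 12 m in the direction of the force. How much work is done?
W = F·d = (94)(12) = 1128 J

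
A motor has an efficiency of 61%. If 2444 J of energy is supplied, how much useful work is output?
W_out = η·W_in = 0.61·2444 = 1490.84 J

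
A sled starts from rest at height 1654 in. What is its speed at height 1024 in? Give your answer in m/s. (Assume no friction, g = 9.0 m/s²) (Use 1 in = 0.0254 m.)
Convert to SI: h₁−h₂ = 16.002 m
mgh₁ = mgh₂ + ½mv² ⇒ v = √(2g(h₁−h₂)) = √(2·9.0·16.002) = 16.97 m/s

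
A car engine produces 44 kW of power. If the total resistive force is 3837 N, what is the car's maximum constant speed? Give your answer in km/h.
P = Fv ⇒ v = P/F = 44000 W/3837.0 N = 11.4673 m/s = 41.28 km/h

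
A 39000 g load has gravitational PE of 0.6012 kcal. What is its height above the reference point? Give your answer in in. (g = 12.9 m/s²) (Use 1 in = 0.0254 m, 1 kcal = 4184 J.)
Convert to SI: m = 39.0 kg, PE = 2515.42 J
h = PE/(mg) = 2515.42/(39.0·12.9) = 4.99984 m = 196.8 in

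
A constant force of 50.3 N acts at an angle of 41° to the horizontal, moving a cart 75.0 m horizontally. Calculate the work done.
W = F·d·cosθ = (50.3)(75.0)cos(41°) = 2847 J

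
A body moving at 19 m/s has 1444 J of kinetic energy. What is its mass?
m = 2·KE/v² = 2·1444/(19)² = 8.0 kg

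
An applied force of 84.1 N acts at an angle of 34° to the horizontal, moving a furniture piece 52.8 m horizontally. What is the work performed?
W = F·d·cosθ = (84.1)(52.8)cos(34°) = 3681 J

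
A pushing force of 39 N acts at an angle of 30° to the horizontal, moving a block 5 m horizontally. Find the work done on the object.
W = F·d·cosθ = (39)(5)cos(30°) = 168.9 J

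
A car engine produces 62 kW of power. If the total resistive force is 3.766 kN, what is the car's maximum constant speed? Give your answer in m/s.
Convert to SI: F = 3766.0 N
P = Fv ⇒ v = P/F = 62000 W/3766.0 N = 16.46 m/s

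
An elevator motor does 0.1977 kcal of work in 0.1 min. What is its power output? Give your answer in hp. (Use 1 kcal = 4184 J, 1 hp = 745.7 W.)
Convert to SI: W = 827.177 J, t = 6.0 s
P = W/t = 827.177/6.0 = 137.863 W = 0.1849 hp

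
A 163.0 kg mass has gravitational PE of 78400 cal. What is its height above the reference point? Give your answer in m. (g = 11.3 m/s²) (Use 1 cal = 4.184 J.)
Convert to SI: m = 163.0 kg, PE = 328026 J
h = PE/(mg) = 328026/(163.0·11.3) = 178.1 m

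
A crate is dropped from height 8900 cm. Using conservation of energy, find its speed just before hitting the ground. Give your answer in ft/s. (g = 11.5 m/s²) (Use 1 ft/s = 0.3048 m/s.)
Convert to SI: h = 89.0 m
mgh = ½mv² ⇒ v = √(2gh) = √(2·11.5·89.0) = 45.2438 m/s = 148.4 ft/s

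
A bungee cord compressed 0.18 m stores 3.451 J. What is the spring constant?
k = 2·PE/x² = 2·3.451/(0.18)² = 213.0 N/m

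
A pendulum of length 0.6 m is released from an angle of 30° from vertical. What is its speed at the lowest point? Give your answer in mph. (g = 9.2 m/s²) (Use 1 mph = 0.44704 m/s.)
h = L(1 − cosθ) = 0.6(1 − cos30°) = 0.0803848 m
v = √(2gh) = √(2·9.2·0.0803848) = 1.216174 m/s = 2.721 mph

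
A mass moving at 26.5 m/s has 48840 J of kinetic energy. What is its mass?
m = 2·KE/v² = 2·48840/(26.5)² = 139.1 kg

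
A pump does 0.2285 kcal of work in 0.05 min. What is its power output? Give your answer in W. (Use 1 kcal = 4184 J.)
Convert to SI: W = 956.044 J, t = 3.0 s
P = W/t = 956.044/3.0 = 318.7 W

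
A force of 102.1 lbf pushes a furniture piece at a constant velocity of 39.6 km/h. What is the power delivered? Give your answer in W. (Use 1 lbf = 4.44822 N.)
Convert to SI: F = 454.163 N, v = 11.0 m/s
P = Fv = (454.163)(11.0) = 4996 W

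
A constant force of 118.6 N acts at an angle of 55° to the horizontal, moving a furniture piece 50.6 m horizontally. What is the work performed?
W = F·d·cosθ = (118.6)(50.6)cos(55°) = 3442 J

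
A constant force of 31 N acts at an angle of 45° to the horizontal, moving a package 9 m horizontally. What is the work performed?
W = F·d·cosθ = (31)(9)cos(45°) = 197.3 J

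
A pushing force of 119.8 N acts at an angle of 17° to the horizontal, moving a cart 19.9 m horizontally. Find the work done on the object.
W = F·d·cosθ = (119.8)(19.9)cos(17°) = 2280 J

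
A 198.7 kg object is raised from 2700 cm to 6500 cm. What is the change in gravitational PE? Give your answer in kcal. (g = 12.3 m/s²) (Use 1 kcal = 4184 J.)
Convert to SI: m = 198.7 kg, Δh = 38.0 m
ΔPE = mgΔh = (198.7)(12.3)(38.0) = 92872.4 J = 22.2 kcal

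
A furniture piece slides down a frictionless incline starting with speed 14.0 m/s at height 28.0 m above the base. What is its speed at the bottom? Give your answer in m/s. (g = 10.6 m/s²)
½mv₀² + mgh = ½mv² ⇒ v = √(v₀² + 2gh) = √(14.0² + 2·10.6·28.0) = 28.1 m/s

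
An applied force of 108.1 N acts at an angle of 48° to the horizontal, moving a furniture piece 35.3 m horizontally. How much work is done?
W = F·d·cosθ = (108.1)(35.3)cos(48°) = 2553 J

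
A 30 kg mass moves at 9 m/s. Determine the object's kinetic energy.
KE = ½mv² = ½(30)(9)² = 1215.0 J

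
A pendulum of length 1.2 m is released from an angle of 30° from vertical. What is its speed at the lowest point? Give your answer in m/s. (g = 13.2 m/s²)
h = L(1 − cosθ) = 1.2(1 − cos30°) = 0.16077 m
v = √(2gh) = √(2·13.2·0.16077) = 2.06 m/s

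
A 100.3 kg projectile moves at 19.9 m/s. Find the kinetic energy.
KE = ½mv² = ½(100.3)(19.9)² = 19860 J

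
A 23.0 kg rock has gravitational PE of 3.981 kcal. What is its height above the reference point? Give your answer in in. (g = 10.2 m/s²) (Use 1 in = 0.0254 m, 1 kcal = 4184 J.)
Convert to SI: m = 23.0 kg, PE = 16656.5 J
h = PE/(mg) = 16656.5/(23.0·10.2) = 70.9996 m = 2795 in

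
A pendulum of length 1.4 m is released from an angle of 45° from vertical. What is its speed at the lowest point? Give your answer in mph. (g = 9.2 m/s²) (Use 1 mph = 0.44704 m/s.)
h = L(1 − cosθ) = 1.4(1 − cos45°) = 0.410051 m
v = √(2gh) = √(2·9.2·0.410051) = 2.7468 m/s = 6.144 mph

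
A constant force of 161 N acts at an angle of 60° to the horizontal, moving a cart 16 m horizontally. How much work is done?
W = F·d·cosθ = (161)(16)cos(60°) = 1288 J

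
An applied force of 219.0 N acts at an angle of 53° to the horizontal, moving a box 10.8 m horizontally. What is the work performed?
W = F·d·cosθ = (219.0)(10.8)cos(53°) = 1423 J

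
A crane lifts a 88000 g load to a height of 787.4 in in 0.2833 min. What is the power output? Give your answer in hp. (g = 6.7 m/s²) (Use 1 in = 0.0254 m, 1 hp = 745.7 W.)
Convert to SI: m = 88.0 kg, h = 20.0 m, t = 16.998 s
P = mgh/t = (88.0)(6.7)(20.0)/16.998 = 693.727 W = 0.9303 hp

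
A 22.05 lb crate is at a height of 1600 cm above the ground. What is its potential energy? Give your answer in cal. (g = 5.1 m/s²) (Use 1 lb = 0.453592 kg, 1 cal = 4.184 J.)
Convert to SI: m = 10.0017 kg, h = 16.0 m
PE = mgh = (10.0017)(5.1)(16.0) = 816.139 J = 195.1 cal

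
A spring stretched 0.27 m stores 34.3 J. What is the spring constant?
k = 2·PE/x² = 2·34.3/(0.27)² = 941.0 N/m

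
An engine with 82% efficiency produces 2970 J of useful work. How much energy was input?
W_in = W_out/η = 2970/0.82 = 3622 J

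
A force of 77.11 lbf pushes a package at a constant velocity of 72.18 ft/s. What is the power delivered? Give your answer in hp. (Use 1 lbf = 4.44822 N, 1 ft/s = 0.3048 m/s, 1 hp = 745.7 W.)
Convert to SI: F = 343.002 N, v = 22.0005 m/s
P = Fv = (343.002)(22.0005) = 7546.21 W = 10.12 hp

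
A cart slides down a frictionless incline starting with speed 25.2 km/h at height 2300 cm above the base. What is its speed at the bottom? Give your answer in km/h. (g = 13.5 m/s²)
Convert to SI: v₀ = 7.0 m/s, h = 23.0 m
½mv₀² + mgh = ½mv² ⇒ v = √(v₀² + 2gh) = √(7.0² + 2·13.5·23.0) = 25.8844 m/s = 93.18 km/h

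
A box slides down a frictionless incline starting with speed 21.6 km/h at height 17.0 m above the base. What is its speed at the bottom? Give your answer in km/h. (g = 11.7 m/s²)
Convert to SI: v₀ = 6.0 m/s, h = 17.0 m
½mv₀² + mgh = ½mv² ⇒ v = √(v₀² + 2gh) = √(6.0² + 2·11.7·17.0) = 20.8279 m/s = 74.98 km/h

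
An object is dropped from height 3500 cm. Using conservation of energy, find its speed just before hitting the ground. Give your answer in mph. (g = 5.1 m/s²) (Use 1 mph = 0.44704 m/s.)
Convert to SI: h = 35.0 m
mgh = ½mv² ⇒ v = √(2gh) = √(2·5.1·35.0) = 18.8944 m/s = 42.27 mph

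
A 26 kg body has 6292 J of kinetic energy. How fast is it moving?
v = √(2·KE/m) = √(2·6292/26) = 22.0 m/s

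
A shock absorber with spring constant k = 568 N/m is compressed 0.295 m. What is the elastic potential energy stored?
PE = ½kx² = ½(568)(0.295)² = 24.72 J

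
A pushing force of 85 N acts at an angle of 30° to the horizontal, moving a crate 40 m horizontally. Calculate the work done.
W = F·d·cosθ = (85)(40)cos(30°) = 2944 J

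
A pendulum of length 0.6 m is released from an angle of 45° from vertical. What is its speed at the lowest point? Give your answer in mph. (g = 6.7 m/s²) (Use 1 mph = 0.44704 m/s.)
h = L(1 − cosθ) = 0.6(1 − cos45°) = 0.175736 m
v = √(2gh) = √(2·6.7·0.175736) = 1.53456 m/s = 3.433 mph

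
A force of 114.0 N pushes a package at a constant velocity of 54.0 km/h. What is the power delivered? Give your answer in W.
Convert to SI: F = 114.0 N, v = 15.0 m/s
P = Fv = (114.0)(15.0) = 1710 W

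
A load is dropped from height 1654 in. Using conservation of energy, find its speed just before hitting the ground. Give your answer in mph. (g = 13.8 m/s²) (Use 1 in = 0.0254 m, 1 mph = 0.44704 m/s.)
Convert to SI: h = 42.0116 m
mgh = ½mv² ⇒ v = √(2gh) = √(2·13.8·42.0116) = 34.0517 m/s = 76.17 mph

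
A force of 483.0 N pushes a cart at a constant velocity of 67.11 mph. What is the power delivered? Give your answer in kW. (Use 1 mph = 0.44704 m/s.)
Convert to SI: F = 483.0 N, v = 30.0009 m/s
P = Fv = (483.0)(30.0009) = 14490.4 W = 14.49 kW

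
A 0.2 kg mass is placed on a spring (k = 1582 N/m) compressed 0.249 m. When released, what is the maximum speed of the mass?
½kx² = ½mv² ⇒ v = x√(k/m) = (0.249)√(1582/0.2) = 22.15 m/s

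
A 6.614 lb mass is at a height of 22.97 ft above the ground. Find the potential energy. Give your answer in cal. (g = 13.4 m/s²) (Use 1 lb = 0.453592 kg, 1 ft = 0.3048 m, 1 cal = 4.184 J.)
Convert to SI: m = 3.00006 kg, h = 7.00126 m
PE = mgh = (3.00006)(13.4)(7.00126) = 281.456 J = 67.27 cal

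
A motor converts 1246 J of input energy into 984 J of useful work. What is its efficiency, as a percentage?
η = W_out/W_in = 984/1246 = 78.97%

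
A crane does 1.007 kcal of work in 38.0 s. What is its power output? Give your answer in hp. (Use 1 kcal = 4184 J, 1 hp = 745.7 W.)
Convert to SI: W = 4213.29 J, t = 38.0 s
P = W/t = 4213.29/38.0 = 110.876 W = 0.1487 hp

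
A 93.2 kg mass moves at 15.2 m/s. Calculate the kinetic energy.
KE = ½mv² = ½(93.2)(15.2)² = 10770 J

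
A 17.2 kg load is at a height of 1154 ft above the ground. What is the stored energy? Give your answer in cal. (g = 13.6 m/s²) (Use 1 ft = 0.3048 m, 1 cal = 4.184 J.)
Convert to SI: m = 17.2 kg, h = 351.739 m
PE = mgh = (17.2)(13.6)(351.739) = 82278.8 J = 19670 cal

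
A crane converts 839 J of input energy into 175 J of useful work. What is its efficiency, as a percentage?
η = W_out/W_in = 175/839 = 20.86%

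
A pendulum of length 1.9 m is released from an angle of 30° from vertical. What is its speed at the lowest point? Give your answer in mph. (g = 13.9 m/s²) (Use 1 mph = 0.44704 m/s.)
h = L(1 − cosθ) = 1.9(1 − cos30°) = 0.254552 m
v = √(2gh) = √(2·13.9·0.254552) = 2.66018 m/s = 5.951 mph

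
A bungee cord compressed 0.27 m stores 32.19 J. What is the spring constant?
k = 2·PE/x² = 2·32.19/(0.27)² = 883.1 N/m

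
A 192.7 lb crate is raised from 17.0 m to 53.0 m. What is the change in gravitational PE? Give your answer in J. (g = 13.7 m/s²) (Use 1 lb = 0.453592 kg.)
Convert to SI: m = 87.4072 kg, Δh = 36.0 m
ΔPE = mgΔh = (87.4072)(13.7)(36.0) = 43110 J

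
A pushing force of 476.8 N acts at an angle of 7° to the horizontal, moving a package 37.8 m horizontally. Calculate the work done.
W = F·d·cosθ = (476.8)(37.8)cos(7°) = 17890 J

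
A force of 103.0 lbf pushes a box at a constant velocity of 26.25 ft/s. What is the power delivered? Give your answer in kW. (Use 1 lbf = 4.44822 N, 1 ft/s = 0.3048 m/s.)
Convert to SI: F = 458.167 N, v = 8.001 m/s
P = Fv = (458.167)(8.001) = 3665.79 W = 3.666 kW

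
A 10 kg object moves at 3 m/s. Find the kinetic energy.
KE = ½mv² = ½(10)(3)² = 45.0 J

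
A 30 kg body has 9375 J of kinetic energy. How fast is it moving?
v = √(2·KE/m) = √(2·9375/30) = 25.0 m/s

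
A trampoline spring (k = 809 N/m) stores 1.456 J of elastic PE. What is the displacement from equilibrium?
x = √(2·PE/k) = √(2·1.456/809) = 0.06 m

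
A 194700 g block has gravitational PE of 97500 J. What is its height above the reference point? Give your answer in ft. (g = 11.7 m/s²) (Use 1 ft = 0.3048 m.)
Convert to SI: m = 194.7 kg, PE = 97500.0 J
h = PE/(mg) = 97500.0/(194.7·11.7) = 42.8009 m = 140.4 ft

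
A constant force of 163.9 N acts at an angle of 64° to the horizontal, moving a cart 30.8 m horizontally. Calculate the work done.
W = F·d·cosθ = (163.9)(30.8)cos(64°) = 2213 J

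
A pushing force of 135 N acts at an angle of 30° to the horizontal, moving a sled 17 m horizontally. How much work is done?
W = F·d·cosθ = (135)(17)cos(30°) = 1988 J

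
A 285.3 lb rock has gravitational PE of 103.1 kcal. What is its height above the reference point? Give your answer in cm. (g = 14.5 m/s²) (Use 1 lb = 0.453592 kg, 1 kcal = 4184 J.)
Convert to SI: m = 129.41 kg, PE = 431370 J
h = PE/(mg) = 431370/(129.41·14.5) = 229.887 m = 22990 cm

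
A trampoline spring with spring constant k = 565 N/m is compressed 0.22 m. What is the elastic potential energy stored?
PE = ½kx² = ½(565)(0.22)² = 13.67 J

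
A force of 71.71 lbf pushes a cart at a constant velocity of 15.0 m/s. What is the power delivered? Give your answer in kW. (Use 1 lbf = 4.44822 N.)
Convert to SI: F = 318.982 N, v = 15.0 m/s
P = Fv = (318.982)(15.0) = 4784.73 W = 4.785 kW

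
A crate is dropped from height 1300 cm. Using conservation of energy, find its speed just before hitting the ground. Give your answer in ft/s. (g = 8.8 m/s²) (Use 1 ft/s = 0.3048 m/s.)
Convert to SI: h = 13.0 m
mgh = ½mv² ⇒ v = √(2gh) = √(2·8.8·13.0) = 15.1261 m/s = 49.63 ft/s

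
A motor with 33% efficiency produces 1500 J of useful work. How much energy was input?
W_in = W_out/η = 1500/0.33 = 4545 J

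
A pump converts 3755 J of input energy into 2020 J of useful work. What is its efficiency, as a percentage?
η = W_out/W_in = 2020/3755 = 53.79%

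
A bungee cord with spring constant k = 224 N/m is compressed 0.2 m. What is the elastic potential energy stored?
PE = ½kx² = ½(224)(0.2)² = 4.48 J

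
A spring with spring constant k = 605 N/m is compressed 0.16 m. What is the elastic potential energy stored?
PE = ½kx² = ½(605)(0.16)² = 7.744 J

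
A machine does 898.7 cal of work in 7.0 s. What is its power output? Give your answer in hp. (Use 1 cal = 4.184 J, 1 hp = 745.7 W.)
Convert to SI: W = 3760.16 J, t = 7.0 s
P = W/t = 3760.16/7.0 = 537.166 W = 0.7204 hp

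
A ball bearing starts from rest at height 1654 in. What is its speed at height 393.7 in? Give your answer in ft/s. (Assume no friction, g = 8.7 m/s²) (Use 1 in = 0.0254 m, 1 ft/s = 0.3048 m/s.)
Convert to SI: h₁−h₂ = 32.0116 m
mgh₁ = mgh₂ + ½mv² ⇒ v = √(2g(h₁−h₂)) = √(2·8.7·32.0116) = 23.6009 m/s = 77.43 ft/s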